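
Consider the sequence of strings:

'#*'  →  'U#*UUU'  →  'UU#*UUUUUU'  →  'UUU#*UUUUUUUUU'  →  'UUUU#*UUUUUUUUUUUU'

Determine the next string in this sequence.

Every step adds U to the front and UUU to the end of the previous string.
Applying this once more to UUUU#*UUUUUUUUUUUU:

UUUUU#*UUUUUUUUUUUUUUU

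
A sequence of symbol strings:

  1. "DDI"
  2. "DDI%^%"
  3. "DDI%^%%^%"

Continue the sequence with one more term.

Each term is the previous one with %^% appended.
So the next term is DDI%^%%^%·%^%.

DDI%^%%^%%^%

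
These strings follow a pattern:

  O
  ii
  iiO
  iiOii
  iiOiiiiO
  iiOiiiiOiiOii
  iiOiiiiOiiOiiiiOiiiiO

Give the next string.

iiOiiiiOiiOiiiiOiiiiOiiOiiiiOiiOii

From term 3 onward, concatenate the last term with the second-to-last: ii·O = iiO, iiO·ii = iiOii, …
Continuing: iiOiiiiOiiOiiiiOiiiiO · iiOiiiiOiiOii gives term 8.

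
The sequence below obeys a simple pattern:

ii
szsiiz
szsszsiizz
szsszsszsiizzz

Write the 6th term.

szsszsszsszsszsiizzzzz

Every step adds szs to the front and z to the end of the previous string.
From szsszsszsiizzz, 2 further steps: szsszsszsiizzz → szsszsszsszsiizzzz → (answer).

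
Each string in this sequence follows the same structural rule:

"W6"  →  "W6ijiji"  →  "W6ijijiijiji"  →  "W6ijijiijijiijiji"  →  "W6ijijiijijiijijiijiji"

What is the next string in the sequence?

Every step adds ijiji to the end: s(k+1) = s(k)·ijiji.
One more step from W6ijijiijijiijijiijiji gives the answer.

W6ijijiijijiijijiijijiijiji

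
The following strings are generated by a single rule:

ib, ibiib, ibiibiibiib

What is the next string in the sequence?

s(k+1) = s(k)·i·s(k) — each term doubles the last with 'i' between the halves.
Doubling ibiibiibiib with 'i' between the halves:

ibiibiibiibiibiibiibiib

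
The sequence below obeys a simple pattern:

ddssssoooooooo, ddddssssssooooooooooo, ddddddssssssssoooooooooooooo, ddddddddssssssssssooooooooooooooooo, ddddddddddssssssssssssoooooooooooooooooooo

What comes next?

ddddddddddddssssssssssssssooooooooooooooooooooooo

The n-th term is 2n-2 d's then 2n s's then 3n+2 o's, where the shown terms are n = 2, 3, 4, 5, 6.
At n = 7 the blocks have lengths 12, 14, 23.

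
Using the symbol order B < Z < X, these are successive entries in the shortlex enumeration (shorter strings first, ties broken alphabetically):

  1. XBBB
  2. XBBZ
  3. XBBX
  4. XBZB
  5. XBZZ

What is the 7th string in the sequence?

XBXB

Advancing 2 positions from XBZZ through XBZZ → XBZX reaches term 7.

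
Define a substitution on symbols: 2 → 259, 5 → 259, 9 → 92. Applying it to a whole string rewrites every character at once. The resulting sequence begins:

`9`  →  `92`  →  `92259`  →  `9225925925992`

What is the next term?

9225925925992259259922592599292259

Replace each of the 13 characters of 9225925925992 in place — 92 259 259 259 92 259 259 92 259 259 92 92 259 — and concatenate.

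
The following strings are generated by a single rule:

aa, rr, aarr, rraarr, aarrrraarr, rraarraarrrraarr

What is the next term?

aarrrraarrrraarraarrrraarr

From term 3 onward, concatenate the second-to-last term with the last: aa·rr = aarr, rr·aarr = rraarr, …
So term 7 is aarrrraarr·rraarraarrrraarr.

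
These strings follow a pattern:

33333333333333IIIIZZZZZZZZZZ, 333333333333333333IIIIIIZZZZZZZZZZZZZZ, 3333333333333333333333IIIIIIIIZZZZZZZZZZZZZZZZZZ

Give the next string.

Term n consists of 4n+2 3's, followed by 2n-2 I's, followed by 4n-2 Z's, where the shown terms are n = 3, 4, 5.
For the next term, n = 6, so the run lengths are 26, 10, 22.

33333333333333333333333333IIIIIIIIIIZZZZZZZZZZZZZZZZZZZZZZ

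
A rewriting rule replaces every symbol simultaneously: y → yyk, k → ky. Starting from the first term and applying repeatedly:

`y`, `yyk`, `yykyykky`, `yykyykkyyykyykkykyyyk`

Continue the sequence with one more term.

Rewriting the 21 symbols of yykyykkyyykyykkykyyyk one by one yields yyk yyk ky yyk yyk ky ky yyk yyk yyk ky yyk yyk ky ky yyk ky yyk yyk yyk ky; concatenated:

yykyykkyyykyykkykyyykyykyykkyyykyykkykyyykkyyykyykyykky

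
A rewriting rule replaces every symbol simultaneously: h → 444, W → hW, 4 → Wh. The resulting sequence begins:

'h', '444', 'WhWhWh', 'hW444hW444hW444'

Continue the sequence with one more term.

Rewriting the 15 symbols of hW444hW444hW444 one by one yields 444 hW Wh Wh Wh 444 hW Wh Wh Wh 444 hW Wh Wh Wh; concatenated:

444hWWhWhWh444hWWhWhWh444hWWhWhWh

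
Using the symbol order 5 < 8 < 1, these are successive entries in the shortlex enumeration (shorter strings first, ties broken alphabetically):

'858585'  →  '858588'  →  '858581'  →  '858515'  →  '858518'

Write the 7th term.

Stepping forward 2 times from 858518: 858518 → 858511, then the target.

858855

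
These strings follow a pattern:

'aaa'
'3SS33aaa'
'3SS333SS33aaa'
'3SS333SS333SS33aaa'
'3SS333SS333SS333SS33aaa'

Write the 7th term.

Each term is the previous one with 3SS33 prepended.
From 3SS333SS333SS333SS33aaa, 2 further steps: 3SS333SS333SS333SS33aaa → 3SS333SS333SS333SS333SS33aaa → (answer).

3SS333SS333SS333SS333SS333SS33aaa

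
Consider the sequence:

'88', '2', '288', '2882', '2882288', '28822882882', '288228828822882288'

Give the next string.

From term 3 onward, concatenate the last term with the second-to-last: 2·88 = 288, 288·2 = 2882, …
So term 8 is 288228828822882288·28822882882.

28822882882288228828822882882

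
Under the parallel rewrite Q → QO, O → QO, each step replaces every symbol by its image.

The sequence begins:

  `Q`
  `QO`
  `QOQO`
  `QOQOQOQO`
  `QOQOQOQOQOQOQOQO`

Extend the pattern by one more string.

QOQOQOQOQOQOQOQOQOQOQOQOQOQOQOQO

Replace each of the 16 characters of QOQOQOQOQOQOQOQO in place — QO QO QO QO QO QO QO QO QO QO QO QO QO QO QO QO — and concatenate.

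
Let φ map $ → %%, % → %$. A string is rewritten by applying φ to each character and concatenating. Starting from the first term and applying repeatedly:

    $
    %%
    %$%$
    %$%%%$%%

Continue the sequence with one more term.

Expanding %$%%%$%%: %→%$, $→%%, %→%$, %→%$, %→%$, $→%%, %→%$, %→%$. Concatenated: %$ %% %$ %$ %$ %% %$ %$.

%$%%%$%$%$%%%$%$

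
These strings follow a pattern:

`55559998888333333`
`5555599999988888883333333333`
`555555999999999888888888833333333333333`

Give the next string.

Term n consists of n+3 5's, followed by 3n 9's, followed by 3n+1 8's, followed by 4n+2 3's (n = 1, 2, …).
Setting n = 4 gives 7, 12, 13, 18 characters in each block.

55555559999999999998888888888888333333333333333333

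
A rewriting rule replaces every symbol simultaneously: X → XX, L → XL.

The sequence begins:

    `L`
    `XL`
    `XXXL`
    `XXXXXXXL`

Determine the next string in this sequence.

XXXXXXXXXXXXXXXL

Rewriting each symbol of XXXXXXXL: X→XX, X→XX, X→XX, X→XX, X→XX, X→XX, X→XX, L→XL, which concatenates to XX XX XX XX XX XX XX XL.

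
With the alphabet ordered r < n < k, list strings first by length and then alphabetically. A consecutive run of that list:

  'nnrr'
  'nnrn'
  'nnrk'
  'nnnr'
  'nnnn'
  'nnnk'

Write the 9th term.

nnkk

Stepping forward 3 times from nnnk: nnnk → nnkr → nnkn, then the target.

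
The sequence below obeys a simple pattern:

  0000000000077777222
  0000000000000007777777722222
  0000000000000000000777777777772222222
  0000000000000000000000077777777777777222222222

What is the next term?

Reading off run lengths: 0 runs 11, 15, 19, 23; 7 runs 5, 8, 11, 14; 2 runs 3, 5, 7, 9 — each is linear in n, where the shown terms are n = 2, 3, 4, 5.
At n = 6 the blocks have lengths 27, 17, 11.

0000000000000000000000000007777777777777777722222222222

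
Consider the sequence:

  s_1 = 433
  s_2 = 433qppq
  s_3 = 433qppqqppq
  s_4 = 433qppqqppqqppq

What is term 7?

433qppqqppqqppqqppqqppqqppq

Every step adds qppq to the end: s(k+1) = s(k)·qppq.
From 433qppqqppqqppq, 3 further steps: 433qppqqppqqppq → 433qppqqppqqppqqppq → 433qppqqppqqppqqppqqppq → (answer).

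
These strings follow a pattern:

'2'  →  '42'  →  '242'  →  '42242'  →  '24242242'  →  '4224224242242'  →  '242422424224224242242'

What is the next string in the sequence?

Each term (from the third on) is the two preceding terms concatenated in order: term 3 = 2·42 = 242.
The next term joins 4224224242242 and 242422424224224242242.

4224224242242242422424224224242242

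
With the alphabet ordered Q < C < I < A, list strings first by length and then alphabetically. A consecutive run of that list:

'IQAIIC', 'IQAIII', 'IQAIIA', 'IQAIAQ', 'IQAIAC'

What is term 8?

IQAAQQ

Continuing the enumeration 3 steps past IQAIAC: IQAIAC → IQAIAI → IQAIAA → (answer).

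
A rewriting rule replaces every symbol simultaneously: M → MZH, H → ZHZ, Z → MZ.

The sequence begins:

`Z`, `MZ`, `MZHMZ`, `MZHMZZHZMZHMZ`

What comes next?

Applying the rule to each of the 13 symbols of MZHMZZHZMZHMZ gives the pieces MZH MZ ZHZ MZH MZ MZ ZHZ MZ MZH MZ ZHZ MZH MZ, which concatenate to the answer.

MZHMZZHZMZHMZMZZHZMZMZHMZZHZMZHMZ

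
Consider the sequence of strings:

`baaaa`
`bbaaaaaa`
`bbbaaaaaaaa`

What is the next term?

bbbbaaaaaaaaaa

Term n consists of n-1 b's, followed by 2n a's, where the shown terms are n = 2, 3, 4.
At n = 5 the blocks have lengths 4, 10.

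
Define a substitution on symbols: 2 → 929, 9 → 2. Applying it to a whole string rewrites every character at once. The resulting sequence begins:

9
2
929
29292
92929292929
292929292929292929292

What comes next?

Replace each of the 21 characters of 292929292929292929292 in place — 929 2 929 2 929 2 929 2 929 2 929 2 929 2 929 2 929 2 929 2 929 — and concatenate.

9292929292929292929292929292929292929292929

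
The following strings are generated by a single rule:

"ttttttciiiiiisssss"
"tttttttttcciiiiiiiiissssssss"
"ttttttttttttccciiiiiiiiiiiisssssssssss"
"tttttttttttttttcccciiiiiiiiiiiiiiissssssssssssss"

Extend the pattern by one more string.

The n-th term is 3n+3 t's then n c's then 3n+3 i's then 3n+2 s's (n = 1, 2, …).
Setting n = 5 gives 18, 5, 18, 17 characters in each block.

ttttttttttttttttttccccciiiiiiiiiiiiiiiiiisssssssssssssssss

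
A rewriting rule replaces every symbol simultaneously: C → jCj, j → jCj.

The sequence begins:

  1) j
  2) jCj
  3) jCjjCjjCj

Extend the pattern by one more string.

Apply φ to jCjjCjjCj symbol by symbol: j→jCj, C→jCj, j→jCj, j→jCj, C→jCj, j→jCj, j→jCj, C→jCj, j→jCj; joined: jCj jCj jCj jCj jCj jCj jCj jCj jCj.

jCjjCjjCjjCjjCjjCjjCjjCjjCj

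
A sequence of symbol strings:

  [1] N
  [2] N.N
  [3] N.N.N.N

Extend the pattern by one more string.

N.N.N.N.N.N.N.N

Every step duplicates the string with '.' between the halves.
So the next term is two copies of N.N.N.N with '.' between the halves.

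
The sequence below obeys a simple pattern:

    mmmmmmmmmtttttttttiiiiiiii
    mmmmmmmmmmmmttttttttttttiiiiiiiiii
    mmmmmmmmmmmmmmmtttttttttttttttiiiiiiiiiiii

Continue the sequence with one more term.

Term n consists of 3n m's, followed by 3n t's, followed by 2n+2 i's, where the shown terms are n = 3, 4, 5.
At n = 6 the blocks have lengths 18, 18, 14.

mmmmmmmmmmmmmmmmmmttttttttttttttttttiiiiiiiiiiiiii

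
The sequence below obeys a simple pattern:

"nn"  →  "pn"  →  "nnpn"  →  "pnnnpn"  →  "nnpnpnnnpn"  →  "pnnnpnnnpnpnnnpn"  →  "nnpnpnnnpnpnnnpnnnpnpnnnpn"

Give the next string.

pnnnpnnnpnpnnnpnnnpnpnnnpnpnnnpnnnpnpnnnpn

Each term (from the third on) is the two preceding terms concatenated in order: term 3 = nn·pn = nnpn.
The next term joins pnnnpnnnpnpnnnpn and nnpnpnnnpnpnnnpnnnpnpnnnpn.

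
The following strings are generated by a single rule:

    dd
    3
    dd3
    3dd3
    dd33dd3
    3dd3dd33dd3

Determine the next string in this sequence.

This is a Fibonacci-style word recurrence s(k) = s(k−2)·s(k−1): e.g. dd·3 = dd3.
So term 7 is dd33dd3·3dd3dd33dd3.

dd33dd33dd3dd33dd3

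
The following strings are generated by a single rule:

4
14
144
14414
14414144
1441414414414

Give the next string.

From term 3 onward, concatenate the last term with the second-to-last: 14·4 = 144, 144·14 = 14414, …
Continuing: 1441414414414 · 14414144 gives term 7.

144141441441414414144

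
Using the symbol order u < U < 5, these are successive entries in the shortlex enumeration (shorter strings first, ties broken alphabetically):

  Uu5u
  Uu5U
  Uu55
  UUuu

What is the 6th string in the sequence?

Advancing 2 positions from UUuu through UUuu → UUuU reaches term 6.

UUu5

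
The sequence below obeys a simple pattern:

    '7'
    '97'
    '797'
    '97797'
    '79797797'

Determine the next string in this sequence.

9779779797797

Each term (from the third on) is the two preceding terms concatenated in order: term 3 = 7·97 = 797.
Continuing: 97797 · 79797797 gives term 6.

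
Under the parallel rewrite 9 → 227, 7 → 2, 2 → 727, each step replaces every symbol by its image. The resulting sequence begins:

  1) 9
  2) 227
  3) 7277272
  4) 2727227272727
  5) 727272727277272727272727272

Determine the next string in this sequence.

Rewriting the 27 symbols of 727272727277272727272727272 one by one yields 2 727 2 727 2 727 2 727 2 727 2 2 727 2 727 2 727 2 727 2 727 2 727 2 727 2 727; concatenated:

27272727272727272727227272727272727272727272727272727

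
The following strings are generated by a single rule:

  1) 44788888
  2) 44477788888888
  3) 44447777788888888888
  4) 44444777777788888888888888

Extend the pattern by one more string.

The n-th term is n+1 4's then 2n-1 7's then 3n+2 8's (n = 1, 2, …).
Setting n = 5 gives 6, 9, 17 characters in each block.

44444477777777788888888888888888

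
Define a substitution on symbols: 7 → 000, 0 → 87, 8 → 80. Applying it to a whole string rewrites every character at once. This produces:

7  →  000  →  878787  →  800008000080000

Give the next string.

Applying the rule to each of the 15 symbols of 800008000080000 gives the pieces 80 87 87 87 87 80 87 87 87 87 80 87 87 87 87, which concatenate to the answer.

808787878780878787878087878787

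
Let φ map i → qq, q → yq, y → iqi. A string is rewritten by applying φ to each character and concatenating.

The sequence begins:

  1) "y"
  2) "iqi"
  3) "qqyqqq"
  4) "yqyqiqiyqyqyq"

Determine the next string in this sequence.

iqiyqiqiyqqqyqqqiqiyqiqiyqiqiyq

Applying the rule to each of the 13 symbols of yqyqiqiyqyqyq gives the pieces iqi yq iqi yq qq yq qq iqi yq iqi yq iqi yq, which concatenate to the answer.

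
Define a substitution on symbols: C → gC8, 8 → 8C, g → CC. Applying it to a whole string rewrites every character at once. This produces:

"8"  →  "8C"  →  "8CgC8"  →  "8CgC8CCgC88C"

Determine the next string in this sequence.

Apply φ to 8CgC8CCgC88C symbol by symbol: 8→8C, C→gC8, g→CC, C→gC8, 8→8C, C→gC8, C→gC8, g→CC, C→gC8, 8→8C, 8→8C, C→gC8; joined: 8C gC8 CC gC8 8C gC8 gC8 CC gC8 8C 8C gC8.

8CgC8CCgC88CgC8gC8CCgC88C8CgC8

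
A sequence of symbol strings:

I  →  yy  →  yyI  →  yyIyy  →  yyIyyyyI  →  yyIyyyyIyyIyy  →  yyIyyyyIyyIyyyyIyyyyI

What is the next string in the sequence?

yyIyyyyIyyIyyyyIyyyyIyyIyyyyIyyIyy

Each term (from the third on) is the previous term followed by the one before it: term 3 = yy·I = yyI.
The next term joins yyIyyyyIyyIyyyyIyyyyI and yyIyyyyIyyIyy.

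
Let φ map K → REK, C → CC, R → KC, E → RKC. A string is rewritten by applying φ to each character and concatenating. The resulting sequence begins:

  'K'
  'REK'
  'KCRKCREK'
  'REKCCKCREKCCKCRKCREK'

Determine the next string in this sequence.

φ(REKCCKCREKCCKCRKCREK) expands symbol-by-symbol to KC RKC REK CC CC REK CC KC RKC REK CC CC REK CC KC REK CC KC RKC REK; joining the 20 pieces gives the next term.

KCRKCREKCCCCREKCCKCRKCREKCCCCREKCCKCREKCCKCRKCREK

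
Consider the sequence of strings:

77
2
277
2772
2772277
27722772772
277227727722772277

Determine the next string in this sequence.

27722772772277227727722772772

From term 3 onward, concatenate the last term with the second-to-last: 2·77 = 277, 277·2 = 2772, …
Continuing: 277227727722772277 · 27722772772 gives term 8.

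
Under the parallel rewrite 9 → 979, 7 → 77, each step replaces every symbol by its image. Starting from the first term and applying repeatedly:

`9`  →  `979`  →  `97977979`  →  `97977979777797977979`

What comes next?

979779797777979779797777777797977979777797977979

φ(97977979777797977979) expands symbol-by-symbol to 979 77 979 77 77 979 77 979 77 77 77 77 979 77 979 77 77 979 77 979; joining the 20 pieces gives the next term.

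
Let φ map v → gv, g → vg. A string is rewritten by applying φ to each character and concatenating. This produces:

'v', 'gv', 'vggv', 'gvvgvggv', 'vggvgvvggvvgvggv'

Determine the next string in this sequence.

gvvgvggvvggvgvvgvggvgvvggvvgvggv

Applying the rule to each of the 16 symbols of vggvgvvggvvgvggv gives the pieces gv vg vg gv vg gv gv vg vg gv gv vg gv vg vg gv, which concatenate to the answer.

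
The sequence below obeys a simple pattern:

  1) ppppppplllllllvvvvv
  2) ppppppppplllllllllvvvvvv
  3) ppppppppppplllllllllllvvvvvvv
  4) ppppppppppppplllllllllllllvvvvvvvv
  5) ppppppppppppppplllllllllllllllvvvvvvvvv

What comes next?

ppppppppppppppppplllllllllllllllllvvvvvvvvvv

The n-th term is 2n+1 p's then 2n+1 l's then n+2 v's, where the shown terms are n = 3, 4, 5, 6, 7.
Setting n = 8 gives 17, 17, 10 characters in each block.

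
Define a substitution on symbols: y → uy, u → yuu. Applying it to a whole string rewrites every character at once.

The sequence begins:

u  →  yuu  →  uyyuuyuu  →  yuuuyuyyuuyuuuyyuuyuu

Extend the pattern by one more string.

uyyuuyuuyuuuyyuuuyuyyuuyuuuyyuuyuuyuuuyuyyuuyuuuyyuuyuu

Applying the rule to each of the 21 symbols of yuuuyuyyuuyuuuyyuuyuu gives the pieces uy yuu yuu yuu uy yuu uy uy yuu yuu uy yuu yuu yuu uy uy yuu yuu uy yuu yuu, which concatenate to the answer.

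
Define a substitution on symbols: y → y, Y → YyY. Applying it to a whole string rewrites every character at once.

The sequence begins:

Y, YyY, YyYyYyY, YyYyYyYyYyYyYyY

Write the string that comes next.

YyYyYyYyYyYyYyYyYyYyYyYyYyYyYyY

φ(YyYyYyYyYyYyYyY) expands symbol-by-symbol to YyY y YyY y YyY y YyY y YyY y YyY y YyY y YyY; joining the 15 pieces gives the next term.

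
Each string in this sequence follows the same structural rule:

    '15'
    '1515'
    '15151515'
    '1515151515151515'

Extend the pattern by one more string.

15151515151515151515151515151515

Each string is two copies of the previous one concatenated.
One more doubling of 1515151515151515 gives the answer.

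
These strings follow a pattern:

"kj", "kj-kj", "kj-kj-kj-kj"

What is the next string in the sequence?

Each string is two copies of the previous one joined by '-'.
So the next term is two copies of kj-kj-kj-kj with '-' between the halves.

kj-kj-kj-kj-kj-kj-kj-kj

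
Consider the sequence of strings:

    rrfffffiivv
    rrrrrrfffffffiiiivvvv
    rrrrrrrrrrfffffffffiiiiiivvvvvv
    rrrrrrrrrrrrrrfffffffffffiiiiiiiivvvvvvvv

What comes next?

rrrrrrrrrrrrrrrrrrfffffffffffffiiiiiiiiiivvvvvvvvvv

Reading off run lengths: r runs 2, 6, 10, 14; f runs 5, 7, 9, 11; i runs 2, 4, 6, 8; v runs 2, 4, 6, 8 — each is linear in n (n = 1, 2, …).
Setting n = 5 gives 18, 13, 10, 10 characters in each block.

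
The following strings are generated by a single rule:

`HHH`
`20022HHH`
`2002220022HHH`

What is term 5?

The strings grow by a fixed prefix 20022 each time.
From 2002220022HHH, 2 further steps: 2002220022HHH → 200222002220022HHH → (answer).

20022200222002220022HHH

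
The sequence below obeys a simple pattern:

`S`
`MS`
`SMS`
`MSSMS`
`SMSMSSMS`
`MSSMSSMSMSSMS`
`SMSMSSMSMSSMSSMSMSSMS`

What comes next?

MSSMSSMSMSSMSSMSMSSMSMSSMSSMSMSSMS

From term 3 onward, concatenate the second-to-last term with the last: S·MS = SMS, MS·SMS = MSSMS, …
The next term joins MSSMSSMSMSSMS and SMSMSSMSMSSMSSMSMSSMS.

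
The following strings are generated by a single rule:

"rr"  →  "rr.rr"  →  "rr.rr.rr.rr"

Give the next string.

Each string is two copies of the previous one joined by '.'.
So the next term is two copies of rr.rr.rr.rr with '.' between the halves.

rr.rr.rr.rr.rr.rr.rr.rr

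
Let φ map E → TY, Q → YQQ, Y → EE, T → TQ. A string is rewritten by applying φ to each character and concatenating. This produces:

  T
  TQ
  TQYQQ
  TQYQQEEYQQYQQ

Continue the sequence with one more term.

TQYQQEEYQQYQQTYTYEEYQQYQQEEYQQYQQ

Replace each of the 13 characters of TQYQQEEYQQYQQ in place — TQ YQQ EE YQQ YQQ TY TY EE YQQ YQQ EE YQQ YQQ — and concatenate.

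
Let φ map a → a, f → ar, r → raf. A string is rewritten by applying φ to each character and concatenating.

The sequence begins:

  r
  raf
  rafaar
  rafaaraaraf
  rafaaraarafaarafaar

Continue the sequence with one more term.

rafaaraarafaarafaaraarafaaraaraf

Applying the rule to each of the 19 symbols of rafaaraarafaarafaar gives the pieces raf a ar a a raf a a raf a ar a a raf a ar a a raf, which concatenate to the answer.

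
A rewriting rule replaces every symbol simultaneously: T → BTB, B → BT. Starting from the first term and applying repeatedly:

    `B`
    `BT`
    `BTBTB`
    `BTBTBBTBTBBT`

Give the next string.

BTBTBBTBTBBTBTBTBBTBTBBTBTBTB

Expanding BTBTBBTBTBBT: B→BT, T→BTB, B→BT, T→BTB, B→BT, B→BT, T→BTB, B→BT, T→BTB, B→BT, B→BT, T→BTB. Concatenated: BT BTB BT BTB BT BT BTB BT BTB BT BT BTB.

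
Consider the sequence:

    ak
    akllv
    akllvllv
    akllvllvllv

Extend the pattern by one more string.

Each term is the previous one with llv appended.
Applying this once more to akllvllvllv:

akllvllvllvllv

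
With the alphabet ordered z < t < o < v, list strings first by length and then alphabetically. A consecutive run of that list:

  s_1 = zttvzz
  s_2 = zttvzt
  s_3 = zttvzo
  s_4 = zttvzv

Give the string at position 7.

Continuing the enumeration 3 steps past zttvzv: zttvzv → zttvtz → zttvtt → (answer).

zttvto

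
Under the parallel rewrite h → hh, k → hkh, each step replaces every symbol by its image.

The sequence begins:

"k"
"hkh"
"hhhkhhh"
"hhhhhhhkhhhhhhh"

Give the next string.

hhhhhhhhhhhhhhhkhhhhhhhhhhhhhhh

φ(hhhhhhhkhhhhhhh) expands symbol-by-symbol to hh hh hh hh hh hh hh hkh hh hh hh hh hh hh hh; joining the 15 pieces gives the next term.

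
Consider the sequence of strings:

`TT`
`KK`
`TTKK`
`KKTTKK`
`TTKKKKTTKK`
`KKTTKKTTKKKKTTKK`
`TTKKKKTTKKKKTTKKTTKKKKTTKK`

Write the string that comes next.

This is a Fibonacci-style word recurrence s(k) = s(k−2)·s(k−1): e.g. TT·KK = TTKK.
So term 8 is KKTTKKTTKKKKTTKK·TTKKKKTTKKKKTTKKTTKKKKTTKK.

KKTTKKTTKKKKTTKKTTKKKKTTKKKKTTKKTTKKKKTTKK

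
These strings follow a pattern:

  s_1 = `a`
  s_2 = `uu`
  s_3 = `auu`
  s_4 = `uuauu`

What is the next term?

This is a Fibonacci-style word recurrence s(k) = s(k−2)·s(k−1): e.g. a·uu = auu.
The next term joins auu and uuauu.

auuuuauu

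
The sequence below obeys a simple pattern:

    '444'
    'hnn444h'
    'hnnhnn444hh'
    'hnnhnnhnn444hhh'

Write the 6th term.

hnnhnnhnnhnnhnn444hhhhh

Every step adds hnn to the front and h to the end of the previous string.
From hnnhnnhnn444hhh, 2 further steps: hnnhnnhnn444hhh → hnnhnnhnnhnn444hhhh → (answer).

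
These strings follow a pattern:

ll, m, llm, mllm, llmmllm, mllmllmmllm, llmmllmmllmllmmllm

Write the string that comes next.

Each term (from the third on) is the two preceding terms concatenated in order: term 3 = ll·m = llm.
Continuing: mllmllmmllm · llmmllmmllmllmmllm gives term 8.

mllmllmmllmllmmllmmllmllmmllm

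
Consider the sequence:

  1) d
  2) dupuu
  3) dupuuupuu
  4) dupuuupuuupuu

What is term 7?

dupuuupuuupuuupuuupuuupuu

Every step adds upuu to the end: s(k+1) = s(k)·upuu.
From dupuuupuuupuu, 3 further steps: dupuuupuuupuu → dupuuupuuupuuupuu → dupuuupuuupuuupuuupuu → (answer).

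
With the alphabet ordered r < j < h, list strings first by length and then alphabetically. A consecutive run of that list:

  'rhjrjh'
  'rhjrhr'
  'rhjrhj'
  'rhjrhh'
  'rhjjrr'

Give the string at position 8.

rhjjjr

Continuing the enumeration 3 steps past rhjjrr: rhjjrr → rhjjrj → rhjjrh → (answer).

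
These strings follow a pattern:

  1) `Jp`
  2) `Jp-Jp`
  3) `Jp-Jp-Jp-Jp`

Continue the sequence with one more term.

Jp-Jp-Jp-Jp-Jp-Jp-Jp-Jp

s(k+1) = s(k)·-·s(k) — each term doubles the last with '-' between the halves.
So the next term is two copies of Jp-Jp-Jp-Jp with '-' between the halves.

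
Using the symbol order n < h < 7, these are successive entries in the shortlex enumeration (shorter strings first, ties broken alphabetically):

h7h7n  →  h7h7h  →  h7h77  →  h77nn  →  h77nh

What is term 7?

h77hn

Continuing the enumeration 2 steps past h77nh: h77nh → h77n7 → (answer).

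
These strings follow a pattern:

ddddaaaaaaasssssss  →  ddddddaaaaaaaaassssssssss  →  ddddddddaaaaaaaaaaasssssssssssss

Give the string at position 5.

Reading off run lengths: d runs 4, 6, 8; a runs 7, 9, 11; s runs 7, 10, 13 — each is linear in n, where the shown terms are n = 3, 4, 5.
For term 5, n = 7, so the run lengths are 12, 15, 19.

ddddddddddddaaaaaaaaaaaaaaasssssssssssssssssss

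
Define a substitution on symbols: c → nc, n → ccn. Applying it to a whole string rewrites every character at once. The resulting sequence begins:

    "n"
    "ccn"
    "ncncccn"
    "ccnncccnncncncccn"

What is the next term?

Replace each of the 17 characters of ccnncccnncncncccn in place — nc nc ccn ccn nc nc nc ccn ccn nc ccn nc ccn nc nc nc ccn — and concatenate.

ncncccnccnncncncccnccnncccnncccnncncncccn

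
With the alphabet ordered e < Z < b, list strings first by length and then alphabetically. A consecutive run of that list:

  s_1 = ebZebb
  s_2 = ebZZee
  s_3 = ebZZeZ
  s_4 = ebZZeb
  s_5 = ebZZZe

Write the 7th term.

ebZZZb

Continuing the enumeration 2 steps past ebZZZe: ebZZZe → ebZZZZ → (answer).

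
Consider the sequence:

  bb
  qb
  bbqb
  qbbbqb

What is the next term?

Each term (from the third on) is the two preceding terms concatenated in order: term 3 = bb·qb = bbqb.
Continuing: bbqb · qbbbqb gives term 5.

bbqbqbbbqb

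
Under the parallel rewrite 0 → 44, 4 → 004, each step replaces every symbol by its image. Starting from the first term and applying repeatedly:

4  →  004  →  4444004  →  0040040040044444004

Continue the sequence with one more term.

44440044444004444400444440040040040040044444004

Replace each of the 19 characters of 0040040040044444004 in place — 44 44 004 44 44 004 44 44 004 44 44 004 004 004 004 004 44 44 004 — and concatenate.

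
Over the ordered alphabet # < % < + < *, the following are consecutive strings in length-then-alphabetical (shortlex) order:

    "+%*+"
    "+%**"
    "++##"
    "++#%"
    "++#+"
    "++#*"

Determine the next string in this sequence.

++%#

The successor of ++#* increments the rightmost position that isn't already * and resets every position after it to #.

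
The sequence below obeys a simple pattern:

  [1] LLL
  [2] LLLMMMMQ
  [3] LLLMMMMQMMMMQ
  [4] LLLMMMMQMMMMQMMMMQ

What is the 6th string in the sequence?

LLLMMMMQMMMMQMMMMQMMMMQMMMMQ

Each term is the previous one with MMMMQ appended.
From LLLMMMMQMMMMQMMMMQ, 2 further steps: LLLMMMMQMMMMQMMMMQ → LLLMMMMQMMMMQMMMMQMMMMQ → (answer).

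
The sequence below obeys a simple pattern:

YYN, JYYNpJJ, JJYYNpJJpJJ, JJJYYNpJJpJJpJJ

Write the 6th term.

JJJJJYYNpJJpJJpJJpJJpJJ

Every step adds J to the front and pJJ to the end of the previous string.
From JJJYYNpJJpJJpJJ, 2 further steps: JJJYYNpJJpJJpJJ → JJJJYYNpJJpJJpJJpJJ → (answer).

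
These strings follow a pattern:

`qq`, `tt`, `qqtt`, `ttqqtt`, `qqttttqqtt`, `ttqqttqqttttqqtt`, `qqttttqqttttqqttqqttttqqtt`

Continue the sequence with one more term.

From term 3 onward, concatenate the second-to-last term with the last: qq·tt = qqtt, tt·qqtt = ttqqtt, …
Continuing: ttqqttqqttttqqtt · qqttttqqttttqqttqqttttqqtt gives term 8.

ttqqttqqttttqqttqqttttqqttttqqttqqttttqqtt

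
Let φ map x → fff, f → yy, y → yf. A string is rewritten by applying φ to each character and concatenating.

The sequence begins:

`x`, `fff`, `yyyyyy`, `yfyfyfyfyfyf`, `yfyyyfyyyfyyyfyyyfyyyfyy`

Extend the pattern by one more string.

Applying the rule to each of the 24 symbols of yfyyyfyyyfyyyfyyyfyyyfyy gives the pieces yf yy yf yf yf yy yf yf yf yy yf yf yf yy yf yf yf yy yf yf yf yy yf yf, which concatenate to the answer.

yfyyyfyfyfyyyfyfyfyyyfyfyfyyyfyfyfyyyfyfyfyyyfyf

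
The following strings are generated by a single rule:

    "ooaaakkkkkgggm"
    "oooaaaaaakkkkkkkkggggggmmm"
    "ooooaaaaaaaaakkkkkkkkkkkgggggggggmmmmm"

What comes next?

Term n consists of n+1 o's, followed by 3n a's, followed by 3n+2 k's, followed by 3n g's, followed by 2n-1 m's (n = 1, 2, …).
For the next term, n = 4, so the run lengths are 5, 12, 14, 12, 7.

oooooaaaaaaaaaaaakkkkkkkkkkkkkkggggggggggggmmmmmmm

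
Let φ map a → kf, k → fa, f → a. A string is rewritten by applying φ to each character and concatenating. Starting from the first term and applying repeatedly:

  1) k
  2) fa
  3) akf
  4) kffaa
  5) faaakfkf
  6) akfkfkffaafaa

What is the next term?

Applying the rule to each of the 13 symbols of akfkfkffaafaa gives the pieces kf fa a fa a fa a a kf kf a kf kf, which concatenate to the answer.

kffaafaafaaakfkfakfkf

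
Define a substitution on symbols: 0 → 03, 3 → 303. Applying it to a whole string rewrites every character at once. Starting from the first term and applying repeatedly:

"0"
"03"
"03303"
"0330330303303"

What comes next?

Rewriting the 13 symbols of 0330330303303 one by one yields 03 303 303 03 303 303 03 303 03 303 303 03 303; concatenated:

0330330303303303033030330330303303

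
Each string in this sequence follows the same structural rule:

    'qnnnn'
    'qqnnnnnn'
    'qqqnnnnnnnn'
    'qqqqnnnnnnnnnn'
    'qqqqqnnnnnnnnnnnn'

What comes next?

qqqqqqnnnnnnnnnnnnnn

The n-th term is n-1 q's then 2n n's, where the shown terms are n = 2, 3, 4, 5, 6.
At n = 7 the blocks have lengths 6, 14.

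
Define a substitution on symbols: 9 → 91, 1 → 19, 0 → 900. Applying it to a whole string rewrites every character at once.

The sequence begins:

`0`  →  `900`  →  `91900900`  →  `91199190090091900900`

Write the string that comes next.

Replace each of the 20 characters of 91199190090091900900 in place — 91 19 19 91 91 19 91 900 900 91 900 900 91 19 91 900 900 91 900 900 — and concatenate.

911919919119919009009190090091199190090091900900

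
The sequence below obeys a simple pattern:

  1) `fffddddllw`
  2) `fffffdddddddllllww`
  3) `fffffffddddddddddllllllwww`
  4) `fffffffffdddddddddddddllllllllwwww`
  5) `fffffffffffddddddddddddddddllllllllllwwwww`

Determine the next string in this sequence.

fffffffffffffdddddddddddddddddddllllllllllllwwwwww

The n-th term is 2n+1 f's then 3n+1 d's then 2n l's then n w's (n = 1, 2, …).
For the next term, n = 6, so the run lengths are 13, 19, 12, 6.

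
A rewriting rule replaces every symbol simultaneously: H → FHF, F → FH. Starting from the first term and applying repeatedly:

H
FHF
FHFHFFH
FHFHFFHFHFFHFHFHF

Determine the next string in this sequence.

φ(FHFHFFHFHFFHFHFHF) expands symbol-by-symbol to FH FHF FH FHF FH FH FHF FH FHF FH FH FHF FH FHF FH FHF FH; joining the 17 pieces gives the next term.

FHFHFFHFHFFHFHFHFFHFHFFHFHFHFFHFHFFHFHFFH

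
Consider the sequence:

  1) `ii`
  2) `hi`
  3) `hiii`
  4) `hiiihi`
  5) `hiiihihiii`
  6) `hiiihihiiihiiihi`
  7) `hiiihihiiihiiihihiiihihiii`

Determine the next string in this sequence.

hiiihihiiihiiihihiiihihiiihiiihihiiihiiihi

This is a Fibonacci-style word recurrence s(k) = s(k−1)·s(k−2): e.g. hi·ii = hiii.
The next term joins hiiihihiiihiiihihiiihihiii and hiiihihiiihiiihi.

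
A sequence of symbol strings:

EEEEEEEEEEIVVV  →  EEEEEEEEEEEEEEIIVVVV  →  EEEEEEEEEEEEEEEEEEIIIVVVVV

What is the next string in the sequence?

Term n consists of 4n+2 E's, followed by n-1 I's, followed by n+1 V's, where the shown terms are n = 2, 3, 4.
At n = 5 the blocks have lengths 22, 4, 6.

EEEEEEEEEEEEEEEEEEEEEEIIIIVVVVVV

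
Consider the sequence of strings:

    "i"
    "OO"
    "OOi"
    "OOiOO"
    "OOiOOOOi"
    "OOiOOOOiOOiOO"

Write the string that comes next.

This is a Fibonacci-style word recurrence s(k) = s(k−1)·s(k−2): e.g. OO·i = OOi.
So term 7 is OOiOOOOiOOiOO·OOiOOOOi.

OOiOOOOiOOiOOOOiOOOOi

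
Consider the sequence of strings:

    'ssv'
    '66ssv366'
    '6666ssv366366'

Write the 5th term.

66666666ssv366366366366

s(k+1) = 66·s(k)·366, so each term gains 66 as a prefix and 366 as a suffix.
From 6666ssv366366, 2 further steps: 6666ssv366366 → 666666ssv366366366 → (answer).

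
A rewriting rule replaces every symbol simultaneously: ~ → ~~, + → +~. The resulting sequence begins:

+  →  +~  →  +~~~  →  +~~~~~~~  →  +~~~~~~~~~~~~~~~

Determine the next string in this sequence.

Rewriting the 16 symbols of +~~~~~~~~~~~~~~~ one by one yields +~ ~~ ~~ ~~ ~~ ~~ ~~ ~~ ~~ ~~ ~~ ~~ ~~ ~~ ~~ ~~; concatenated:

+~~~~~~~~~~~~~~~~~~~~~~~~~~~~~~~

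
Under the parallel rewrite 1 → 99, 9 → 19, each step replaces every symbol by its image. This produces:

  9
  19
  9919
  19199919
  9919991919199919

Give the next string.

Rewriting the 16 symbols of 9919991919199919 one by one yields 19 19 99 19 19 19 99 19 99 19 99 19 19 19 99 19; concatenated:

19199919191999199919991919199919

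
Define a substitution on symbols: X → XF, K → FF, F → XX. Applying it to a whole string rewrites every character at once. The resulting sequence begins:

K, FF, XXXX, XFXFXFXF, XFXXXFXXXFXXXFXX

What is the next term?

XFXXXFXFXFXXXFXFXFXXXFXFXFXXXFXF

Replace each of the 16 characters of XFXXXFXXXFXXXFXX in place — XF XX XF XF XF XX XF XF XF XX XF XF XF XX XF XF — and concatenate.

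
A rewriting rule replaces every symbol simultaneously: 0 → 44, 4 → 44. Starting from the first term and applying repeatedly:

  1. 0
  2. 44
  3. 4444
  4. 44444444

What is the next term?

4444444444444444

Apply φ to 44444444 symbol by symbol: 4→44, 4→44, 4→44, 4→44, 4→44, 4→44, 4→44, 4→44; joined: 44 44 44 44 44 44 44 44.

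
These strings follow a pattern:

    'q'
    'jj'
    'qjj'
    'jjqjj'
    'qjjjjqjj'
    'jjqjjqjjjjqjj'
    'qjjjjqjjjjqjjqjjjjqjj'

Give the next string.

Each term (from the third on) is the two preceding terms concatenated in order: term 3 = q·jj = qjj.
So term 8 is jjqjjqjjjjqjj·qjjjjqjjjjqjjqjjjjqjj.

jjqjjqjjjjqjjqjjjjqjjjjqjjqjjjjqjj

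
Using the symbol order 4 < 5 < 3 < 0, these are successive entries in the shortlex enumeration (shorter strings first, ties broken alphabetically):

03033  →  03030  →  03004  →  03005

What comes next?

03003

The successor of 03005 increments the rightmost position that isn't already 0 and resets every position after it to 4.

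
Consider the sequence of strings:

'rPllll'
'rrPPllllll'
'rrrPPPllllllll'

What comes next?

rrrrPPPPllllllllll

Term n consists of n-1 r's, followed by n-1 P's, followed by 2n l's, where the shown terms are n = 2, 3, 4.
At n = 5 the blocks have lengths 4, 4, 10.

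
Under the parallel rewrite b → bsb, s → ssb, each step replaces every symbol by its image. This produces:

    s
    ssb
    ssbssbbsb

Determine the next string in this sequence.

Expanding ssbssbbsb: s→ssb, s→ssb, b→bsb, s→ssb, s→ssb, b→bsb, b→bsb, s→ssb, b→bsb. Concatenated: ssb ssb bsb ssb ssb bsb bsb ssb bsb.

ssbssbbsbssbssbbsbbsbssbbsb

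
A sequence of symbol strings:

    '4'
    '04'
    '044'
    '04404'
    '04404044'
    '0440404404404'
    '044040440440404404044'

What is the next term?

This is a Fibonacci-style word recurrence s(k) = s(k−1)·s(k−2): e.g. 04·4 = 044.
Continuing: 044040440440404404044 · 0440404404404 gives term 8.

0440404404404044040440440404404404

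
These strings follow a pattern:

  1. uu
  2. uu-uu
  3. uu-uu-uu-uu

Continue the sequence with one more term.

uu-uu-uu-uu-uu-uu-uu-uu

Each string is two copies of the previous one joined by '-'.
So the next term is two copies of uu-uu-uu-uu with '-' between the halves.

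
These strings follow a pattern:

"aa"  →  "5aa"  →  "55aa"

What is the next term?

Each term is the previous one with 5 prepended.
One more step from 55aa gives the answer.

555aa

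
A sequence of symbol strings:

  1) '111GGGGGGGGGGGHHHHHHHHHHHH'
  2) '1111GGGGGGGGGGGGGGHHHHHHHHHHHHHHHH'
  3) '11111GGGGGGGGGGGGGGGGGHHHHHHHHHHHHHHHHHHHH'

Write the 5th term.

Term n consists of n 1's, followed by 3n+2 G's, followed by 4n H's, where the shown terms are n = 3, 4, 5.
Setting n = 7 gives 7, 23, 28 characters in each block.

1111111GGGGGGGGGGGGGGGGGGGGGGGHHHHHHHHHHHHHHHHHHHHHHHHHHHH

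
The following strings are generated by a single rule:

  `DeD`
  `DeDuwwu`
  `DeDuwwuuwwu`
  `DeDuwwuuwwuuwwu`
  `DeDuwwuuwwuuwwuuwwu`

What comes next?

DeDuwwuuwwuuwwuuwwuuwwu

Each term is the previous one with uwwu appended.
So the next term is DeDuwwuuwwuuwwuuwwu·uwwu.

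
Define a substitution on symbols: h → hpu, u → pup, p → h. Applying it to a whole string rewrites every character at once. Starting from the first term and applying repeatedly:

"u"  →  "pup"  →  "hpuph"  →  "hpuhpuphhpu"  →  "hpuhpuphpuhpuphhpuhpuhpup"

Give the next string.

Applying the rule to each of the 25 symbols of hpuhpuphpuhpuphhpuhpuhpup gives the pieces hpu h pup hpu h pup h hpu h pup hpu h pup h hpu hpu h pup hpu h pup hpu h pup h, which concatenate to the answer.

hpuhpuphpuhpuphhpuhpuphpuhpuphhpuhpuhpuphpuhpuphpuhpuph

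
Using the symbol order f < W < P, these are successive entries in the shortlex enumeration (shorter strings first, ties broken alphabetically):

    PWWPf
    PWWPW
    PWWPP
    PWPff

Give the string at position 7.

PWPWf

Advancing 3 positions from PWPff through PWPff → PWPfW → PWPfP reaches term 7.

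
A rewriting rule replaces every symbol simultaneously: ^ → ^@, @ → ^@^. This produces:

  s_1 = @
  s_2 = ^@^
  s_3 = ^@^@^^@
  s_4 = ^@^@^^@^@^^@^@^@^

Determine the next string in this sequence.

Applying the rule to each of the 17 symbols of ^@^@^^@^@^^@^@^@^ gives the pieces ^@ ^@^ ^@ ^@^ ^@ ^@ ^@^ ^@ ^@^ ^@ ^@ ^@^ ^@ ^@^ ^@ ^@^ ^@, which concatenate to the answer.

^@^@^^@^@^^@^@^@^^@^@^^@^@^@^^@^@^^@^@^^@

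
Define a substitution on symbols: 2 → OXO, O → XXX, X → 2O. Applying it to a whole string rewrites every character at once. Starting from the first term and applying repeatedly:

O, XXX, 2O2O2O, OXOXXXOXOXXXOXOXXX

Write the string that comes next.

Replace each of the 18 characters of OXOXXXOXOXXXOXOXXX in place — XXX 2O XXX 2O 2O 2O XXX 2O XXX 2O 2O 2O XXX 2O XXX 2O 2O 2O — and concatenate.

XXX2OXXX2O2O2OXXX2OXXX2O2O2OXXX2OXXX2O2O2O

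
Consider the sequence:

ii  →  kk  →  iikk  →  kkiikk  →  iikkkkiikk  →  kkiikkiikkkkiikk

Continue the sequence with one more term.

From term 3 onward, concatenate the second-to-last term with the last: ii·kk = iikk, kk·iikk = kkiikk, …
Continuing: iikkkkiikk · kkiikkiikkkkiikk gives term 7.

iikkkkiikkkkiikkiikkkkiikk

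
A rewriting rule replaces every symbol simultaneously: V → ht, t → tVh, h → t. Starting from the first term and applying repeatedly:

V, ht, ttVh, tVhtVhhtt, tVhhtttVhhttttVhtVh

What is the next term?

Replace each of the 19 characters of tVhhtttVhhttttVhtVh in place — tVh ht t t tVh tVh tVh ht t t tVh tVh tVh tVh ht t tVh ht t — and concatenate.

tVhhttttVhtVhtVhhttttVhtVhtVhtVhhtttVhhtt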